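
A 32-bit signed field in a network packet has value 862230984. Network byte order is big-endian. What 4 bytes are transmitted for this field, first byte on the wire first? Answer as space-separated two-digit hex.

33 64 99 C8

862230984 in hexadecimal, padded to 32 bits, is 0x336499C8.
Split into bytes (most-significant first): 33 64 99 C8.
Big-endian: lowest address holds the most-significant byte.
So the memory order matches the most-significant-first order: 33 64 99 C8.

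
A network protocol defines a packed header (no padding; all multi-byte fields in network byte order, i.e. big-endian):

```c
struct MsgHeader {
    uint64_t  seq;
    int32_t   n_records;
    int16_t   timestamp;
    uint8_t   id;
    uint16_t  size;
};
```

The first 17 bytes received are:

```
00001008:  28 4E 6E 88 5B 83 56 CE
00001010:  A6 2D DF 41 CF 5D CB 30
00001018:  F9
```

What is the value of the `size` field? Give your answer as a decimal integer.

`size` follows `seq` (8 B), `n_records` (4 B), `timestamp` (2 B), `id` (1 B), so it starts at offset 8 + 4 + 2 + 1 = 15 and occupies 2 bytes.
Bytes at offsets 15..16: 30 F9.
Big-endian stores the most-significant byte at the lowest address.
The bytes are already most-significant first: 0x30F9.
0x30F9 = 12537.

12537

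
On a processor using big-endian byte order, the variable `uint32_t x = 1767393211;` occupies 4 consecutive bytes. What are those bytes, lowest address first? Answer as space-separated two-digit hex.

1767393211 in hexadecimal, padded to 32 bits, is 0x695847BB.
Split into bytes (most-significant first): 69 58 47 BB.
Big-endian stores the most-significant byte at the lowest address.
So the memory order matches the most-significant-first order: 69 58 47 BB.

69 58 47 BB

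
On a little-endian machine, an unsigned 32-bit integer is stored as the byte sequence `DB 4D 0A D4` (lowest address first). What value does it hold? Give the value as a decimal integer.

3557445083

Little-endian: lowest address holds the least-significant byte.
Reassemble most-significant byte first: D4 0A 4D DB → 0xD40A4DDB.
0xD40A4DDB = 3557445083.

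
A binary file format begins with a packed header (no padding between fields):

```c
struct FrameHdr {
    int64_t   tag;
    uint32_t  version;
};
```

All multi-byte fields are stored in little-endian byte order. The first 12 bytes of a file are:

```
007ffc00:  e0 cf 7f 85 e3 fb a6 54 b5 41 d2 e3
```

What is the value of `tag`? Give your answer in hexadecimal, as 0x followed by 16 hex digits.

`tag` is the first field, at byte offset 0, occupying 8 bytes.
Bytes at offsets 0..7: E0 CF 7F 85 E3 FB A6 54.
Little-endian: lowest address holds the least-significant byte.
Reassemble most-significant byte first: 54 A6 FB E3 85 7F CF E0 → 0x54A6FBE3857FCFE0.

0x54A6FBE3857FCFE0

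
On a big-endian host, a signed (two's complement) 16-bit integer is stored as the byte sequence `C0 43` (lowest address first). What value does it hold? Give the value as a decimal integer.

In big-endian order the high byte comes first in memory.
The bytes are already most-significant first: 0xC043.
Top bit is set, so as a signed 16-bit value this is 0xC043 − 2^16 = -16317.

-16317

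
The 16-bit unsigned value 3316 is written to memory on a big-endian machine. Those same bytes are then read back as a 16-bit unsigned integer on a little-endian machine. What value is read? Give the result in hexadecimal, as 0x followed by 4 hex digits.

3316 in 16-bit hexadecimal is 0x0CF4.
Stored big-endian, the bytes at ascending addresses are 0C F4.
Read back as little-endian, the first byte is least significant, giving 0xF40C.

0xF40C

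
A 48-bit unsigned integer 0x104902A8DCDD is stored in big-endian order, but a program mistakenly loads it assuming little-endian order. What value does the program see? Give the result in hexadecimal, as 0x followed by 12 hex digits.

0xDDDCA8024910

Stored big-endian, the bytes at ascending addresses are 10 49 02 A8 DC DD.
Read back as little-endian, the first byte is least significant, giving 0xDDDCA8024910.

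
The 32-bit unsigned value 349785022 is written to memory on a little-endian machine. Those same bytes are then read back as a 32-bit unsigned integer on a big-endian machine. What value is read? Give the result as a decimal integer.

3192641812

349785022 in 32-bit hexadecimal is 0x14D94BBE.
Stored little-endian, the bytes at ascending addresses are BE 4B D9 14.
Read back as big-endian, the last byte is least significant, giving 0xBE4BD914.
0xBE4BD914 = 3192641812.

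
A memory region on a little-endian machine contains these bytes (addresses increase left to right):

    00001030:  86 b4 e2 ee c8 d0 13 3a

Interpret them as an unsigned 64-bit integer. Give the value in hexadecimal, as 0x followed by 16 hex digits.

Little-endian stores the least-significant byte at the lowest address.
Reassemble most-significant byte first: 3A 13 D0 C8 EE E2 B4 86 → 0x3A13D0C8EEE2B486.

0x3A13D0C8EEE2B486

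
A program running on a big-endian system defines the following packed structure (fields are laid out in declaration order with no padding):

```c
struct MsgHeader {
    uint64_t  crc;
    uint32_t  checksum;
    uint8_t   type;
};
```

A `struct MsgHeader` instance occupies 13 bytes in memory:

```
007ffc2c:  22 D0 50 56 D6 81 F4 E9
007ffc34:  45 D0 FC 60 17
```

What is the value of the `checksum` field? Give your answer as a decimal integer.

1171324000

`checksum` follows `crc` (8 bytes), so it starts at byte offset 8 and occupies 4 bytes.
Bytes at offsets 8..11: 45 D0 FC 60.
Big-endian: lowest address holds the most-significant byte.
The bytes are already most-significant first: 0x45D0FC60.
0x45D0FC60 = 1171324000.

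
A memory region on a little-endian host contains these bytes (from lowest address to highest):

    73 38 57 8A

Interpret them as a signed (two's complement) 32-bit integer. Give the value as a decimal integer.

-1973995405

Little-endian stores the least-significant byte at the lowest address.
Reassemble most-significant byte first: 8A 57 38 73 → 0x8A573873.
Top bit is set, so as a signed 32-bit value this is 0x8A573873 − 2^32 = -1973995405.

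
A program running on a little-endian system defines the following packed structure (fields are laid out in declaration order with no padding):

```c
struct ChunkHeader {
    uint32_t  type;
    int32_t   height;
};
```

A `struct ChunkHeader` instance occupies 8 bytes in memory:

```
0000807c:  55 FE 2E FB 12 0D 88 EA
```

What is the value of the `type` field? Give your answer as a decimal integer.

4214160981

`type` is the first field, at byte offset 0, occupying 4 bytes.
Bytes at offsets 0..3: 55 FE 2E FB.
In little-endian order the low byte comes first in memory.
Reassemble most-significant byte first: FB 2E FE 55 → 0xFB2EFE55.
0xFB2EFE55 = 4214160981.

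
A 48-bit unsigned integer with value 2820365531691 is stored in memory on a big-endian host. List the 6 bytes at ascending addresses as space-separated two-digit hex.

2820365531691 in hexadecimal, padded to 48 bits, is 0x0290AAE2BA2B.
Split into bytes (most-significant first): 02 90 AA E2 BA 2B.
Big-endian: lowest address holds the most-significant byte.
So the memory order matches the most-significant-first order: 02 90 AA E2 BA 2B.

02 90 AA E2 BA 2B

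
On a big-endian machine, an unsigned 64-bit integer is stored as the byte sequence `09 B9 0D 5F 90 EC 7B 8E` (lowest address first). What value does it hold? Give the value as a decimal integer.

Big-endian stores the most-significant byte at the lowest address.
The bytes are already most-significant first: 0x09B90D5F90EC7B8E.
0x09B90D5F90EC7B8E = 700605921137294222.

700605921137294222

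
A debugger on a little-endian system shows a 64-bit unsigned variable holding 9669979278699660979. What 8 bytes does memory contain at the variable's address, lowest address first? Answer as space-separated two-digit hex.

B3 06 48 94 EB AA 32 86

9669979278699660979 in hexadecimal, padded to 64 bits, is 0x8632AAEB944806B3.
Split into bytes (most-significant first): 86 32 AA EB 94 48 06 B3.
Little-endian stores the least-significant byte at the lowest address.
So at ascending addresses the bytes are B3 06 48 94 EB AA 32 86.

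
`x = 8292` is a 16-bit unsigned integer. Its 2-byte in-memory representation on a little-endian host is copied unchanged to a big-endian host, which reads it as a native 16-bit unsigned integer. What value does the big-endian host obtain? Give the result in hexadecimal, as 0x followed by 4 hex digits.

0x6420

8292 in 16-bit hexadecimal is 0x2064.
Stored little-endian, the bytes at ascending addresses are 64 20.
Read back as big-endian, the last byte is least significant, giving 0x6420.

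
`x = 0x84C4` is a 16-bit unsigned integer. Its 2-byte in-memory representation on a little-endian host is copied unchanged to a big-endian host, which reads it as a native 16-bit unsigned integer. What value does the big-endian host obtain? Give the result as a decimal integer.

Stored little-endian, the bytes at ascending addresses are C4 84.
Read back as big-endian, the last byte is least significant, giving 0xC484.
0xC484 = 50308.

50308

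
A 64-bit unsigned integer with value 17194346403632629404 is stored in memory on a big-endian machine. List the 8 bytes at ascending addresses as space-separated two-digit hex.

17194346403632629404 in hexadecimal, padded to 64 bits, is 0xEE9E96F45D89C69C.
Split into bytes (most-significant first): EE 9E 96 F4 5D 89 C6 9C.
Big-endian: lowest address holds the most-significant byte.
So the memory order matches the most-significant-first order: EE 9E 96 F4 5D 89 C6 9C.

EE 9E 96 F4 5D 89 C6 9C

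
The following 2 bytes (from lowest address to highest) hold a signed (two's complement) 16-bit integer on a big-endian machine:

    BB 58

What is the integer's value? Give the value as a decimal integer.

-17576

Big-endian stores the most-significant byte at the lowest address.
The bytes are already most-significant first: 0xBB58.
Top bit is set, so as a signed 16-bit value this is 0xBB58 − 2^16 = -17576.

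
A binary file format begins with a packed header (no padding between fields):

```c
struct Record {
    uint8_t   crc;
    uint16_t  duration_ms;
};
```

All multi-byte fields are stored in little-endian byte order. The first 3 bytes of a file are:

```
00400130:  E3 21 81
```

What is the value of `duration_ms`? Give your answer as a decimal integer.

33057

`duration_ms` follows `crc` (1 byte), so it starts at byte offset 1 and occupies 2 bytes.
Bytes at offsets 1..2: 21 81.
Little-endian stores the least-significant byte at the lowest address.
Reassemble most-significant byte first: 81 21 → 0x8121.
0x8121 = 33057.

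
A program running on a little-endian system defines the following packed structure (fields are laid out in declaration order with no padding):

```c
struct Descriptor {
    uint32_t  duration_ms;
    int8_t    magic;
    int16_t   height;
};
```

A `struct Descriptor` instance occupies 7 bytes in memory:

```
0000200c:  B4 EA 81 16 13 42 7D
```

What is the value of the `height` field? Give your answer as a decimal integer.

32066

`height` follows `duration_ms` (4 B), `magic` (1 B), so it starts at offset 4 + 1 = 5 and occupies 2 bytes.
Bytes at offsets 5..6: 42 7D.
Little-endian stores the least-significant byte at the lowest address.
Reassemble most-significant byte first: 7D 42 → 0x7D42.
0x7D42 = 32066.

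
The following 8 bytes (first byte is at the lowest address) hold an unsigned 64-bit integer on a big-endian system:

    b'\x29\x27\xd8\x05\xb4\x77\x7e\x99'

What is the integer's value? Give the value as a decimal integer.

Big-endian: lowest address holds the most-significant byte.
The bytes are already most-significant first: 0x2927D805B4777E99.
0x2927D805B4777E99 = 2965576398660927129.

2965576398660927129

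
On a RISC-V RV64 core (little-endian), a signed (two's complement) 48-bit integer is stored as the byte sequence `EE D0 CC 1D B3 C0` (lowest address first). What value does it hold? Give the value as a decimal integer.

In little-endian order the low byte comes first in memory.
Reassemble most-significant byte first: C0 B3 1D CC D0 EE → 0xC0B31DCCD0EE.
Top bit is set, so as a signed 48-bit value this is 0xC0B31DCCD0EE − 2^48 = -69599445069586.

-69599445069586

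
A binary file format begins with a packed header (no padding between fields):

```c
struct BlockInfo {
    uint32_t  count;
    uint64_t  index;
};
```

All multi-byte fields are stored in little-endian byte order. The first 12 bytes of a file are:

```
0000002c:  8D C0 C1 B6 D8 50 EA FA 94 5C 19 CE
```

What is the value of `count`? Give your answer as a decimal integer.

`count` is the first field, at byte offset 0, occupying 4 bytes.
Bytes at offsets 0..3: 8D C0 C1 B6.
Little-endian stores the least-significant byte at the lowest address.
Reassemble most-significant byte first: B6 C1 C0 8D → 0xB6C1C08D.
0xB6C1C08D = 3066151053.

3066151053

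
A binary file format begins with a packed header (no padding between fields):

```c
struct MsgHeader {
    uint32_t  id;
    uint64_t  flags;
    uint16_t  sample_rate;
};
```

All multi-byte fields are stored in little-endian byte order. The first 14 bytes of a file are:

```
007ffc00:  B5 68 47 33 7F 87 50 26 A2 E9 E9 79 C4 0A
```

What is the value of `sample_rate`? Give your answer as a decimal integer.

`sample_rate` follows `id` (4 B), `flags` (8 B), so it starts at offset 4 + 8 = 12 and occupies 2 bytes.
Bytes at offsets 12..13: C4 0A.
Little-endian: lowest address holds the least-significant byte.
Reassemble most-significant byte first: 0A C4 → 0x0AC4.
0x0AC4 = 2756.

2756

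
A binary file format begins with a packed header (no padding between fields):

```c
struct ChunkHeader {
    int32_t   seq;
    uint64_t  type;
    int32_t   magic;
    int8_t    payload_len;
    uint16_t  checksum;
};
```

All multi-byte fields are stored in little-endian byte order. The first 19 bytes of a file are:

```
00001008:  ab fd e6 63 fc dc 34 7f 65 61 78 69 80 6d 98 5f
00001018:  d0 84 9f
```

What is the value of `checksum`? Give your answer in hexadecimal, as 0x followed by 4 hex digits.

`checksum` follows `seq` (4 B), `type` (8 B), `magic` (4 B), `payload_len` (1 B), so it starts at offset 4 + 8 + 4 + 1 = 17 and occupies 2 bytes.
Bytes at offsets 17..18: 84 9F.
Little-endian: lowest address holds the least-significant byte.
Reassemble most-significant byte first: 9F 84 → 0x9F84.

0x9F84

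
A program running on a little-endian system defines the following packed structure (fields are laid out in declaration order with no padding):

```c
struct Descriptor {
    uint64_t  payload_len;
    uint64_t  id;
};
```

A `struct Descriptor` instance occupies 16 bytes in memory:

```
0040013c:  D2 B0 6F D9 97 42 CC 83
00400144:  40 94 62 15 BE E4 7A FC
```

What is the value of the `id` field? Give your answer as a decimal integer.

`id` follows `payload_len` (8 bytes), so it starts at byte offset 8 and occupies 8 bytes.
Bytes at offsets 8..15: 40 94 62 15 BE E4 7A FC.
Little-endian: lowest address holds the least-significant byte.
Reassemble most-significant byte first: FC 7A E4 BE 15 62 94 40 → 0xFC7AE4BE15629440.
0xFC7AE4BE15629440 = 18193105149770241088.

18193105149770241088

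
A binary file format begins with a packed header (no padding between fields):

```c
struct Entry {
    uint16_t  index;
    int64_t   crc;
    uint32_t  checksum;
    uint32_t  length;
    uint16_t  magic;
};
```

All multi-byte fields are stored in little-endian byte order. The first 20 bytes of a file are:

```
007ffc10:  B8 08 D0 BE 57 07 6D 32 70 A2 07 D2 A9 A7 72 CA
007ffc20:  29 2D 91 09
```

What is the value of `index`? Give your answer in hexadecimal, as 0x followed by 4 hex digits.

0x08B8

`index` is the first field, at byte offset 0, occupying 2 bytes.
Bytes at offsets 0..1: B8 08.
Little-endian: lowest address holds the least-significant byte.
Reassemble most-significant byte first: 08 B8 → 0x08B8.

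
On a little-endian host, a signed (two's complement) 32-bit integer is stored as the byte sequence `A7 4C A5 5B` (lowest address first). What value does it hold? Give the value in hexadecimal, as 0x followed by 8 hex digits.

In little-endian order the low byte comes first in memory.
Reassemble most-significant byte first: 5B A5 4C A7 → 0x5BA54CA7.

0x5BA54CA7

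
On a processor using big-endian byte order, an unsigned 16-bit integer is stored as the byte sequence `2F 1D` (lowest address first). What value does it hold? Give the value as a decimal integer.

Big-endian: lowest address holds the most-significant byte.
The bytes are already most-significant first: 0x2F1D.
0x2F1D = 12061.

12061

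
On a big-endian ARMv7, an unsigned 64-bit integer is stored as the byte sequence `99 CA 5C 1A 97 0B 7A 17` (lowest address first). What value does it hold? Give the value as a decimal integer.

11081771102371543575

In big-endian order the high byte comes first in memory.
The bytes are already most-significant first: 0x99CA5C1A970B7A17.
0x99CA5C1A970B7A17 = 11081771102371543575.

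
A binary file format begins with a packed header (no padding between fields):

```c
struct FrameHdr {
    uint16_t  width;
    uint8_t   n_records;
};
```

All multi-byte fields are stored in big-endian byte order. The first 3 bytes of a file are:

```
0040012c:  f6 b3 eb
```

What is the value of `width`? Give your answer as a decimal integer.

63155

`width` is the first field, at byte offset 0, occupying 2 bytes.
Bytes at offsets 0..1: F6 B3.
In big-endian order the high byte comes first in memory.
The bytes are already most-significant first: 0xF6B3.
0xF6B3 = 63155.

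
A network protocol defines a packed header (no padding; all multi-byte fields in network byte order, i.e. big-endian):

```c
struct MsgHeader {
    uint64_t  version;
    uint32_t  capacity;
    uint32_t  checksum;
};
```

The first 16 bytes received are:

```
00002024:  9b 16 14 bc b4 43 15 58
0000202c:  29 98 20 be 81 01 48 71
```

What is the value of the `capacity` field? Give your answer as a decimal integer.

697835710

`capacity` follows `version` (8 bytes), so it starts at byte offset 8 and occupies 4 bytes.
Bytes at offsets 8..11: 29 98 20 BE.
In big-endian order the high byte comes first in memory.
The bytes are already most-significant first: 0x299820BE.
0x299820BE = 697835710.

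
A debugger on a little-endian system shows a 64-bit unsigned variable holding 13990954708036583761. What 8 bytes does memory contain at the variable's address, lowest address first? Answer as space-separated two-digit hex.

13990954708036583761 in hexadecimal, padded to 64 bits, is 0xC229DB2E01198151.
Split into bytes (most-significant first): C2 29 DB 2E 01 19 81 51.
Little-endian stores the least-significant byte at the lowest address.
So at ascending addresses the bytes are 51 81 19 01 2E DB 29 C2.

51 81 19 01 2E DB 29 C2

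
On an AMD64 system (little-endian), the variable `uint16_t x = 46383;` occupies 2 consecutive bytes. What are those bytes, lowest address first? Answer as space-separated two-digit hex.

2F B5

46383 in hexadecimal, padded to 16 bits, is 0xB52F.
Split into bytes (most-significant first): B5 2F.
Little-endian stores the least-significant byte at the lowest address.
So at ascending addresses the bytes are 2F B5.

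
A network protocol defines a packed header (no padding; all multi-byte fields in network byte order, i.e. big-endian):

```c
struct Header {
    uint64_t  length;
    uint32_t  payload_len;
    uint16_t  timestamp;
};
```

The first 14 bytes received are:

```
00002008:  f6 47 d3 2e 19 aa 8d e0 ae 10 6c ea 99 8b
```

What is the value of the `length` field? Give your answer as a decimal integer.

`length` is the first field, at byte offset 0, occupying 8 bytes.
Bytes at offsets 0..7: F6 47 D3 2E 19 AA 8D E0.
Big-endian: lowest address holds the most-significant byte.
The bytes are already most-significant first: 0xF647D32E19AA8DE0.
0xF647D32E19AA8DE0 = 17746385051629293024.

17746385051629293024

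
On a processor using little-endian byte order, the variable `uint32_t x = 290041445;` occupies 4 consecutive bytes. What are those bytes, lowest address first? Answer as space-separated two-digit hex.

65 AE 49 11

290041445 in hexadecimal, padded to 32 bits, is 0x1149AE65.
Split into bytes (most-significant first): 11 49 AE 65.
Little-endian stores the least-significant byte at the lowest address.
So at ascending addresses the bytes are 65 AE 49 11.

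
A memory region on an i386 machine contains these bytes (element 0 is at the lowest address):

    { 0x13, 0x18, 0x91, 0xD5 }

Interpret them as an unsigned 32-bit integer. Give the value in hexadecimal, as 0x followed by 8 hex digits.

Little-endian: lowest address holds the least-significant byte.
Reassemble most-significant byte first: D5 91 18 13 → 0xD5911813.

0xD5911813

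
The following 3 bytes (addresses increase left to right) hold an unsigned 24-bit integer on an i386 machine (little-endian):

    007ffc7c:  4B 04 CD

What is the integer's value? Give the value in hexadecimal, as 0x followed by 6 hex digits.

0xCD044B

In little-endian order the low byte comes first in memory.
Reassemble most-significant byte first: CD 04 4B → 0xCD044B.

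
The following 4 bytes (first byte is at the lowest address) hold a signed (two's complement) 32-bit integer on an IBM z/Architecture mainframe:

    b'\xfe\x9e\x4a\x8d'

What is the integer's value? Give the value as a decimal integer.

-23180659

Big-endian: lowest address holds the most-significant byte.
The bytes are already most-significant first: 0xFE9E4A8D.
Top bit is set, so as a signed 32-bit value this is 0xFE9E4A8D − 2^32 = -23180659.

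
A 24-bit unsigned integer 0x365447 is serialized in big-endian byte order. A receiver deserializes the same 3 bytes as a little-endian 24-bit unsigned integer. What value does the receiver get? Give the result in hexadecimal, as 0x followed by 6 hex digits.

Stored big-endian, the bytes at ascending addresses are 36 54 47.
Read back as little-endian, the first byte is least significant, giving 0x475436.

0x475436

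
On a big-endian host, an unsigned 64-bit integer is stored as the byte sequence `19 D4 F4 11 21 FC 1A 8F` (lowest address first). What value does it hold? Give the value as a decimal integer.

1861380900432648847

Big-endian stores the most-significant byte at the lowest address.
The bytes are already most-significant first: 0x19D4F41121FC1A8F.
0x19D4F41121FC1A8F = 1861380900432648847.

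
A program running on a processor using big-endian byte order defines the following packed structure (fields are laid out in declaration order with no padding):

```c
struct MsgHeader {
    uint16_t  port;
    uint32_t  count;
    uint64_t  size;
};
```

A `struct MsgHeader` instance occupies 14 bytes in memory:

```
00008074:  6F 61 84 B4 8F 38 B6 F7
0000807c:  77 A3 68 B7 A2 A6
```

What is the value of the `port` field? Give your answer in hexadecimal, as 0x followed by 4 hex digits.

0x6F61

`port` is the first field, at byte offset 0, occupying 2 bytes.
Bytes at offsets 0..1: 6F 61.
Big-endian stores the most-significant byte at the lowest address.
The bytes are already most-significant first: 0x6F61.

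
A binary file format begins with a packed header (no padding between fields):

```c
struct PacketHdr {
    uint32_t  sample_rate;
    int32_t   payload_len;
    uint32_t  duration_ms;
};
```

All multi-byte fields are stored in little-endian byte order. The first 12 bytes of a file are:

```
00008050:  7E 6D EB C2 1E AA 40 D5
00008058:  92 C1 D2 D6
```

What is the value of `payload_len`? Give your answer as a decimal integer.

-717182434

`payload_len` follows `sample_rate` (4 bytes), so it starts at byte offset 4 and occupies 4 bytes.
Bytes at offsets 4..7: 1E AA 40 D5.
Little-endian: lowest address holds the least-significant byte.
Reassemble most-significant byte first: D5 40 AA 1E → 0xD540AA1E.
Top bit is set, so as a signed 32-bit value this is 0xD540AA1E − 2^32 = -717182434.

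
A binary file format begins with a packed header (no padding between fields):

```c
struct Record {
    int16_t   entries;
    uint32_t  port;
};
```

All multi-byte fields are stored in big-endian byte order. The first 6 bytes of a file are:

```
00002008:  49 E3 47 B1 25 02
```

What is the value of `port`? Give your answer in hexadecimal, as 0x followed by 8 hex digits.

0x47B12502

`port` follows `entries` (2 bytes), so it starts at byte offset 2 and occupies 4 bytes.
Bytes at offsets 2..5: 47 B1 25 02.
Big-endian: lowest address holds the most-significant byte.
The bytes are already most-significant first: 0x47B12502.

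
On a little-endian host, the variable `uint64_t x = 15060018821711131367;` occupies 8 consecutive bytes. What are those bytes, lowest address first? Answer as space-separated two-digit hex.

15060018821711131367 in hexadecimal, padded to 64 bits, is 0xD0FFEF53B2C9F2E7.
Split into bytes (most-significant first): D0 FF EF 53 B2 C9 F2 E7.
Little-endian stores the least-significant byte at the lowest address.
So at ascending addresses the bytes are E7 F2 C9 B2 53 EF FF D0.

E7 F2 C9 B2 53 EF FF D0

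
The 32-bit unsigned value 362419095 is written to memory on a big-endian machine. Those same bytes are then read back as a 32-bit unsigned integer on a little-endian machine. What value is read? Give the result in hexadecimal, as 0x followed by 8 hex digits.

362419095 in 32-bit hexadecimal is 0x159A1397.
Stored big-endian, the bytes at ascending addresses are 15 9A 13 97.
Read back as little-endian, the first byte is least significant, giving 0x97139A15.

0x97139A15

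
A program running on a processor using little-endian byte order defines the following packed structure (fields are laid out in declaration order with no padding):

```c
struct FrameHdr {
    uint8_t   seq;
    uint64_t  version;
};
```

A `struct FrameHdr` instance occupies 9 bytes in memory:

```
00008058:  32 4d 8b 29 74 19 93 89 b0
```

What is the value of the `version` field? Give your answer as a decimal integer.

`version` follows `seq` (1 byte), so it starts at byte offset 1 and occupies 8 bytes.
Bytes at offsets 1..8: 4D 8B 29 74 19 93 89 B0.
Little-endian: lowest address holds the least-significant byte.
Reassemble most-significant byte first: B0 89 93 19 74 29 8B 4D → 0xB089931974298B4D.
0xB089931974298B4D = 12720860360017021773.

12720860360017021773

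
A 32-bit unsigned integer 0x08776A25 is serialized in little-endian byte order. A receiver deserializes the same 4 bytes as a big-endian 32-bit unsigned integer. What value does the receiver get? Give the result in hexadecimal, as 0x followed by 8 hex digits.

0x256A7708

Stored little-endian, the bytes at ascending addresses are 25 6A 77 08.
Read back as big-endian, the last byte is least significant, giving 0x256A7708.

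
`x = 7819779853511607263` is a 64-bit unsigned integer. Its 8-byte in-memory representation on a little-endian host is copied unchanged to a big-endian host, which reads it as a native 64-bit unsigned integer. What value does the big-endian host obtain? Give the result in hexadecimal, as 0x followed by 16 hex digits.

0xDFC350865870856C

7819779853511607263 in 64-bit hexadecimal is 0x6C8570588650C3DF.
Stored little-endian, the bytes at ascending addresses are DF C3 50 86 58 70 85 6C.
Read back as big-endian, the last byte is least significant, giving 0xDFC350865870856C.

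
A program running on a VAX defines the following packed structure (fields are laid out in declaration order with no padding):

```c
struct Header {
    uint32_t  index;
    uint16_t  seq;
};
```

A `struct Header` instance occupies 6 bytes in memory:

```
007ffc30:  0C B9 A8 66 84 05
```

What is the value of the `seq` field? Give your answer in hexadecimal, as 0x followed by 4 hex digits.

`seq` follows `index` (4 bytes), so it starts at byte offset 4 and occupies 2 bytes.
Bytes at offsets 4..5: 84 05.
Little-endian: lowest address holds the least-significant byte.
Reassemble most-significant byte first: 05 84 → 0x0584.

0x0584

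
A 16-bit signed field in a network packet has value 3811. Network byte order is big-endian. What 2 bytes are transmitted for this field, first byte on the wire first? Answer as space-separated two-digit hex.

0E E3

3811 in hexadecimal, padded to 16 bits, is 0x0EE3.
Split into bytes (most-significant first): 0E E3.
In big-endian order the high byte comes first in memory.
So the memory order matches the most-significant-first order: 0E E3.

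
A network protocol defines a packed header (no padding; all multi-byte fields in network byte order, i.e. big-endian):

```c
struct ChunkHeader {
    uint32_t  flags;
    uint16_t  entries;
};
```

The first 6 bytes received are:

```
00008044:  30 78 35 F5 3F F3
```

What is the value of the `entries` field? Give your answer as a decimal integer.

`entries` follows `flags` (4 bytes), so it starts at byte offset 4 and occupies 2 bytes.
Bytes at offsets 4..5: 3F F3.
Big-endian stores the most-significant byte at the lowest address.
The bytes are already most-significant first: 0x3FF3.
0x3FF3 = 16371.

16371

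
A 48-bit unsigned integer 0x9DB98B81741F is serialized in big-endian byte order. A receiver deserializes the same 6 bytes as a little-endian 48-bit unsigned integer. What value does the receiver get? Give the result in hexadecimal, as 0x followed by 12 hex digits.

Stored big-endian, the bytes at ascending addresses are 9D B9 8B 81 74 1F.
Read back as little-endian, the first byte is least significant, giving 0x1F74818BB99D.

0x1F74818BB99D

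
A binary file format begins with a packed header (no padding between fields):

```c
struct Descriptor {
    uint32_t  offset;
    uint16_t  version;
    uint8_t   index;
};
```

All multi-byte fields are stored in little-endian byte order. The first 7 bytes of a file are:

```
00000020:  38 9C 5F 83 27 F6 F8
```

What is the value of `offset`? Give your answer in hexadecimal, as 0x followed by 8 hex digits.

`offset` is the first field, at byte offset 0, occupying 4 bytes.
Bytes at offsets 0..3: 38 9C 5F 83.
Little-endian stores the least-significant byte at the lowest address.
Reassemble most-significant byte first: 83 5F 9C 38 → 0x835F9C38.

0x835F9C38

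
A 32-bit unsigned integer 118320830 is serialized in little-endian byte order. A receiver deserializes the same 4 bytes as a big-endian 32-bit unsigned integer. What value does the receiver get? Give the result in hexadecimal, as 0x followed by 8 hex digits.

118320830 in 32-bit hexadecimal is 0x070D6EBE.
Stored little-endian, the bytes at ascending addresses are BE 6E 0D 07.
Read back as big-endian, the last byte is least significant, giving 0xBE6E0D07.

0xBE6E0D07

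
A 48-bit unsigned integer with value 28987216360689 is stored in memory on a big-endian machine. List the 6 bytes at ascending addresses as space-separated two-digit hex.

28987216360689 in hexadecimal, padded to 48 bits, is 0x1A5D1CBBF4F1.
Split into bytes (most-significant first): 1A 5D 1C BB F4 F1.
Big-endian stores the most-significant byte at the lowest address.
So the memory order matches the most-significant-first order: 1A 5D 1C BB F4 F1.

1A 5D 1C BB F4 F1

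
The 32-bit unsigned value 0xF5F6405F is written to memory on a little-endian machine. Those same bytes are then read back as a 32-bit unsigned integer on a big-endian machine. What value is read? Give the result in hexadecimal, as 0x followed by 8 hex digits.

Stored little-endian, the bytes at ascending addresses are 5F 40 F6 F5.
Read back as big-endian, the last byte is least significant, giving 0x5F40F6F5.

0x5F40F6F5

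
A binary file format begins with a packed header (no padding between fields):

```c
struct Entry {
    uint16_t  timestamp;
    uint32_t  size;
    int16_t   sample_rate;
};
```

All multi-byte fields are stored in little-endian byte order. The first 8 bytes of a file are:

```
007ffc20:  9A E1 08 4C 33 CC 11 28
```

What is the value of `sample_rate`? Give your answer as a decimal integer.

10257

`sample_rate` follows `timestamp` (2 B), `size` (4 B), so it starts at offset 2 + 4 = 6 and occupies 2 bytes.
Bytes at offsets 6..7: 11 28.
In little-endian order the low byte comes first in memory.
Reassemble most-significant byte first: 28 11 → 0x2811.
0x2811 = 10257.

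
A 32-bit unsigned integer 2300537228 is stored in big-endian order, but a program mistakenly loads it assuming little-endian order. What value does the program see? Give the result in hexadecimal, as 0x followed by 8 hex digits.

2300537228 in 32-bit hexadecimal is 0x891F698C.
Stored big-endian, the bytes at ascending addresses are 89 1F 69 8C.
Read back as little-endian, the first byte is least significant, giving 0x8C691F89.

0x8C691F89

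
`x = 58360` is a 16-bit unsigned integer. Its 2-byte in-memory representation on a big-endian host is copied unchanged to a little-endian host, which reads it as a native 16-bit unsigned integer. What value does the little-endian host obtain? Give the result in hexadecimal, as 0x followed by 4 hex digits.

58360 in 16-bit hexadecimal is 0xE3F8.
Stored big-endian, the bytes at ascending addresses are E3 F8.
Read back as little-endian, the first byte is least significant, giving 0xF8E3.

0xF8E3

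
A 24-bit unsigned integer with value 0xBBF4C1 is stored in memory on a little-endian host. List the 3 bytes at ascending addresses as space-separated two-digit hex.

Split into bytes (most-significant first): BB F4 C1.
Little-endian: lowest address holds the least-significant byte.
So at ascending addresses the bytes are C1 F4 BB.

C1 F4 BB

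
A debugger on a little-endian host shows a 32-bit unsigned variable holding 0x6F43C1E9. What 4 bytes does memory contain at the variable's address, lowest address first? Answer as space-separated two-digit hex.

E9 C1 43 6F

Split into bytes (most-significant first): 6F 43 C1 E9.
Little-endian: lowest address holds the least-significant byte.
So at ascending addresses the bytes are E9 C1 43 6F.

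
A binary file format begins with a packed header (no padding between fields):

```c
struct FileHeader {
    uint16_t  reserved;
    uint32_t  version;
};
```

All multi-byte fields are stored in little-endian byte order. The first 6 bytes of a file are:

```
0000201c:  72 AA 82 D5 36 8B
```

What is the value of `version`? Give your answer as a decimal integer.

`version` follows `reserved` (2 bytes), so it starts at byte offset 2 and occupies 4 bytes.
Bytes at offsets 2..5: 82 D5 36 8B.
Little-endian stores the least-significant byte at the lowest address.
Reassemble most-significant byte first: 8B 36 D5 82 → 0x8B36D582.
0x8B36D582 = 2335626626.

2335626626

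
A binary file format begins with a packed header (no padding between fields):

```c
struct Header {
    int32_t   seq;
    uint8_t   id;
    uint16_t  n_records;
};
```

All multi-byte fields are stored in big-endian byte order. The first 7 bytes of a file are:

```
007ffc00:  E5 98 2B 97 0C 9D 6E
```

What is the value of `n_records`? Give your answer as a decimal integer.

40302

`n_records` follows `seq` (4 B), `id` (1 B), so it starts at offset 4 + 1 = 5 and occupies 2 bytes.
Bytes at offsets 5..6: 9D 6E.
In big-endian order the high byte comes first in memory.
The bytes are already most-significant first: 0x9D6E.
0x9D6E = 40302.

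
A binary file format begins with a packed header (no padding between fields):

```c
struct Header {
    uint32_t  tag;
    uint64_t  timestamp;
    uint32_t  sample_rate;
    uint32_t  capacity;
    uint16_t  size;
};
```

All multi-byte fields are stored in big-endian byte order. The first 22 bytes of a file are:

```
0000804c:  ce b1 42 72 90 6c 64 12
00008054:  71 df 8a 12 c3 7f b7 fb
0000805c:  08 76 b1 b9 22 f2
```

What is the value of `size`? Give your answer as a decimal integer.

`size` follows `tag` (4 B), `timestamp` (8 B), `sample_rate` (4 B), `capacity` (4 B), so it starts at offset 4 + 8 + 4 + 4 = 20 and occupies 2 bytes.
Bytes at offsets 20..21: 22 F2.
Big-endian stores the most-significant byte at the lowest address.
The bytes are already most-significant first: 0x22F2.
0x22F2 = 8946.

8946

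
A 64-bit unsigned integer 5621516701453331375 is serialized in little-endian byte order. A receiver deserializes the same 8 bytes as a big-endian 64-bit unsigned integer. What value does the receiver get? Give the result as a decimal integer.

5621516701453331375 in 64-bit hexadecimal is 0x4E03A3A7E90D2BAF.
Stored little-endian, the bytes at ascending addresses are AF 2B 0D E9 A7 A3 03 4E.
Read back as big-endian, the last byte is least significant, giving 0xAF2B0DE9A7A3034E.
0xAF2B0DE9A7A3034E = 12622197677826966350.

12622197677826966350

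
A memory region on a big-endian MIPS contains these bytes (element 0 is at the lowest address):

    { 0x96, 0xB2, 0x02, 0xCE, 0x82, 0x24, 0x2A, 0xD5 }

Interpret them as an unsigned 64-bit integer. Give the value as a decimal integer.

Big-endian: lowest address holds the most-significant byte.
The bytes are already most-significant first: 0x96B202CE82242AD5.
0x96B202CE82242AD5 = 10858744737513614037.

10858744737513614037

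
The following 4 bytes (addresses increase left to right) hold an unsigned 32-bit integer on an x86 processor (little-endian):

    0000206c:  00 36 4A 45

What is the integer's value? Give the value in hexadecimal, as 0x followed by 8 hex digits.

0x454A3600

In little-endian order the low byte comes first in memory.
Reassemble most-significant byte first: 45 4A 36 00 → 0x454A3600.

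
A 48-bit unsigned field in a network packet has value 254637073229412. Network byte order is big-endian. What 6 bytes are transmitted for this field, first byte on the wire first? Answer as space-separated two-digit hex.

E7 97 50 4B E6 64

254637073229412 in hexadecimal, padded to 48 bits, is 0xE797504BE664.
Split into bytes (most-significant first): E7 97 50 4B E6 64.
In big-endian order the high byte comes first in memory.
So the memory order matches the most-significant-first order: E7 97 50 4B E6 64.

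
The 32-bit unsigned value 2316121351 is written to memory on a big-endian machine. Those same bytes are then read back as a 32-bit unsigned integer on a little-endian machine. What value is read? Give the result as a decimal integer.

120917386

2316121351 in 32-bit hexadecimal is 0x8A0D3507.
Stored big-endian, the bytes at ascending addresses are 8A 0D 35 07.
Read back as little-endian, the first byte is least significant, giving 0x07350D8A.
0x07350D8A = 120917386.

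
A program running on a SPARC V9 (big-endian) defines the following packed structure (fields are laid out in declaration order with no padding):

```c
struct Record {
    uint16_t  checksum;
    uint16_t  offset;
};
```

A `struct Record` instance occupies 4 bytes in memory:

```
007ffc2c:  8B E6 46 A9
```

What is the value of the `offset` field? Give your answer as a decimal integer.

18089

`offset` follows `checksum` (2 bytes), so it starts at byte offset 2 and occupies 2 bytes.
Bytes at offsets 2..3: 46 A9.
In big-endian order the high byte comes first in memory.
The bytes are already most-significant first: 0x46A9.
0x46A9 = 18089.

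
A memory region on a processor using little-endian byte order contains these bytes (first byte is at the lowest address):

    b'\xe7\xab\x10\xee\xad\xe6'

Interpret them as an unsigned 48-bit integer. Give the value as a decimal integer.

In little-endian order the low byte comes first in memory.
Reassemble most-significant byte first: E6 AD EE 10 AB E7 → 0xE6ADEE10ABE7.
0xE6ADEE10ABE7 = 253634697800679.

253634697800679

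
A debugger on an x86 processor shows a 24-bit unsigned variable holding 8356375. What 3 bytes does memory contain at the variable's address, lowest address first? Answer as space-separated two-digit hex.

8356375 in hexadecimal, padded to 24 bits, is 0x7F8217.
Split into bytes (most-significant first): 7F 82 17.
In little-endian order the low byte comes first in memory.
So at ascending addresses the bytes are 17 82 7F.

17 82 7F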